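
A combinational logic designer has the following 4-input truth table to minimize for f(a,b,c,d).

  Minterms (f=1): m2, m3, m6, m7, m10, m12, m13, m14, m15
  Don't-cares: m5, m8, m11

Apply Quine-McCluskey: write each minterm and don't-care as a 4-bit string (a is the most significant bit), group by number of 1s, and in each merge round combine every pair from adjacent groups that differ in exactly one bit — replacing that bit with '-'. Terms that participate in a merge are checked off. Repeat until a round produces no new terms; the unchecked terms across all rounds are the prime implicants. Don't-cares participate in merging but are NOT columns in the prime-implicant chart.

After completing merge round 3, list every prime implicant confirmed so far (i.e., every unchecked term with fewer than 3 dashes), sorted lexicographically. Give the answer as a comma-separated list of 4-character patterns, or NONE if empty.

-1-1, 1--0, 11--

Round 0: 0010✓ 0011✓ 0101✓ 0110✓ 0111✓ 1000✓ 1010✓ 1011✓ 1100✓ 1101✓ 1110✓ 1111✓
Round 1: -010✓ -011✓ -101✓ -110✓ -111✓ 0-10✓ 0-11✓ 001-✓ 01-1✓ 011-✓ 1-00✓ 1-10✓ 1-11✓ 10-0✓ 101-✓ 11-0✓ 11-1✓ 110-✓ 111-✓
Round 2: --10✓ --11✓ -01-✓ -1-1 -11-✓ 0-1-✓ 1--0 1-1-✓ 11--
Round 3: --1-
PIs = {--1-, -1-1, 1--0, 11--}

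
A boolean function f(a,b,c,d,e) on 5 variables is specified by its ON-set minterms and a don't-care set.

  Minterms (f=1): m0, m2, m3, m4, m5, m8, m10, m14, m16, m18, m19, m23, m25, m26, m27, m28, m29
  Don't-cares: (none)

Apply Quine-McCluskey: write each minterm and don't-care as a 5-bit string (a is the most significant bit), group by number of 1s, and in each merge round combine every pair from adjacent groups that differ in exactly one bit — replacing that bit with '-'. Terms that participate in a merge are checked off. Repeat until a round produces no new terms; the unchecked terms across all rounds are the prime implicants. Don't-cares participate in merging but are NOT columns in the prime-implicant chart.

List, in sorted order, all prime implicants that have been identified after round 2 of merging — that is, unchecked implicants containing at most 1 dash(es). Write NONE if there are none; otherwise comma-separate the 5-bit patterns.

Round 0: 00000✓ 00010✓ 00011✓ 00100✓ 00101✓ 01000✓ 01010✓ 01110✓ 10000✓ 10010✓ 10011✓ 10111✓ 11001✓ 11010✓ 11011✓ 11100✓ 11101✓
Round 1: -0000✓ -0010✓ -0011✓ -1010✓ 0-000✓ 0-010✓ 00-00 000-0✓ 0001-✓ 0010- 01-10 010-0✓ 1-010✓ 1-011✓ 10-11 100-0✓ 1001-✓ 11-01 110-1 1101-✓ 1110-
Round 2: --010 -00-0 -001- 0-0-0 1-01-
PIs = {--010, -00-0, -001-, 0-0-0, 00-00, 0010-, 01-10, 1-01-, 10-11, 11-01, 110-1, 1110-}

00-00, 0010-, 01-10, 10-11, 11-01, 110-1, 1110-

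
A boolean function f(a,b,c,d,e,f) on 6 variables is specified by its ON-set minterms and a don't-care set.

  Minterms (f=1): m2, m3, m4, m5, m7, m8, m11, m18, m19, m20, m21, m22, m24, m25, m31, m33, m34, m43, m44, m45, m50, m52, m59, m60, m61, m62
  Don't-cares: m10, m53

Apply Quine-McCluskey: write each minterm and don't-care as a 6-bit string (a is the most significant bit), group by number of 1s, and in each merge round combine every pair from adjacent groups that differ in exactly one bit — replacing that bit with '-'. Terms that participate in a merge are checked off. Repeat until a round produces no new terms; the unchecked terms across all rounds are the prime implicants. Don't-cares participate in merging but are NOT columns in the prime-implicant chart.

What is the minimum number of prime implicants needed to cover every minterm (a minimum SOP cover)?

size-2^0 implicants → 000010(✓)  000011(✓)  000100(✓)  000101(✓)  000111(✓)  001000(✓)  001010(✓)  001011(✓)  010010(✓)  010011(✓)  010100(✓)  010101(✓)  010110(✓)  011000(✓)  011001(✓)  011111  100001  100010(✓)  101011(✓)  101100(✓)  101101(✓)  110010(✓)  110100(✓)  110101(✓)  111011(✓)  111100(✓)  111101(✓)  111110(✓)
size-2^1 implicants → -00010(✓)  -01011  -10010(✓)  -10100(✓)  -10101(✓)  0-0010(✓)  0-0011(✓)  0-0100(✓)  0-0101(✓)  0-1000  00-010(✓)  00-011(✓)  000-11  00001-(✓)  0001-1  00010-(✓)  0010-0  00101-(✓)  010-10  01001-(✓)  0101-0  01010-(✓)  01100-  1-0010(✓)  1-1011  1-1100(✓)  1-1101(✓)  10110-(✓)  11-100(✓)  11-101(✓)  11010-(✓)  1111-0  11110-(✓)
size-2^2 implicants → --0010  -1010-  0-001-  0-010-  00-01-  1-110-  11-10-
Unchecked terms (primes): --0010, -01011, -1010-, 0-001-, 0-010-, 0-1000, 00-01-, 000-11, 0001-1, 0010-0, 010-10, 0101-0, 01100-, 011111, 1-1011, 1-110-, 100001, 11-10-, 1111-0
Minterm coverage:
  m2 ⊆ --0010,0-001-,00-01-
  m3 ⊆ 0-001-,00-01-,000-11
  m4 ⊆ 0-010- [E]
  m5 ⊆ 0-010-,0001-1
  m7 ⊆ 000-11,0001-1
  m8 ⊆ 0-1000,0010-0
  m11 ⊆ -01011,00-01-
  m18 ⊆ --0010,0-001-,010-10
  m19 ⊆ 0-001- [E]
  m20 ⊆ -1010-,0-010-,0101-0
  m21 ⊆ -1010-,0-010-
  m22 ⊆ 010-10,0101-0
  m24 ⊆ 0-1000,01100-
  m25 ⊆ 01100- [E]
  m31 ⊆ 011111 [E]
  m33 ⊆ 100001 [E]
  m34 ⊆ --0010 [E]
  m43 ⊆ -01011,1-1011
  m44 ⊆ 1-110- [E]
  m45 ⊆ 1-110- [E]
  m50 ⊆ --0010 [E]
  m52 ⊆ -1010-,11-10-
  m59 ⊆ 1-1011 [E]
  m60 ⊆ 1-110-,11-10-,1111-0
  m61 ⊆ 1-110-,11-10-
  m62 ⊆ 1111-0 [E]
E = {--0010, 0-001-, 0-010-, 01100-, 011111, 1-1011, 1-110-, 100001, 1111-0}
Petrick residual → -01011, -1010-, 0-1000, 000-11, 010-10
Cover = c'd'ef' + b'cd'ef + bc'de' + a'c'd'e + a'c'de' + a'cd'e'f' + a'b'c'ef + a'bc'ef' + a'bcd'e' + a'bcdef + acd'ef + acde' + ab'c'd'e'f + abcdf'  |cover|=14

14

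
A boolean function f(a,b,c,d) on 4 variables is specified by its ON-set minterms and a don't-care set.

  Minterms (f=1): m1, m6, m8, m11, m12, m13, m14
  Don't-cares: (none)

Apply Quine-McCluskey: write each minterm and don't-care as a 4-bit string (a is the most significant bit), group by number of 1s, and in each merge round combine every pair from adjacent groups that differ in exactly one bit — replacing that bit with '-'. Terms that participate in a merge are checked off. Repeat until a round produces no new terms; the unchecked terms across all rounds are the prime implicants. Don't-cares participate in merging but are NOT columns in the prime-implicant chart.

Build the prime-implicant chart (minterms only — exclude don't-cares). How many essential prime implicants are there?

5

size-2^0 implicants → 0001  0110(✓)  1000(✓)  1011  1100(✓)  1101(✓)  1110(✓)
size-2^1 implicants → -110  1-00  11-0  110-
Unchecked terms (primes): -110, 0001, 1-00, 1011, 11-0, 110-
Minterm coverage:
  m1 ⊆ 0001 [E]
  m6 ⊆ -110 [E]
  m8 ⊆ 1-00 [E]
  m11 ⊆ 1011 [E]
  m12 ⊆ 1-00,11-0,110-
  m13 ⊆ 110- [E]
  m14 ⊆ -110,11-0
E = {-110, 0001, 1-00, 1011, 110-}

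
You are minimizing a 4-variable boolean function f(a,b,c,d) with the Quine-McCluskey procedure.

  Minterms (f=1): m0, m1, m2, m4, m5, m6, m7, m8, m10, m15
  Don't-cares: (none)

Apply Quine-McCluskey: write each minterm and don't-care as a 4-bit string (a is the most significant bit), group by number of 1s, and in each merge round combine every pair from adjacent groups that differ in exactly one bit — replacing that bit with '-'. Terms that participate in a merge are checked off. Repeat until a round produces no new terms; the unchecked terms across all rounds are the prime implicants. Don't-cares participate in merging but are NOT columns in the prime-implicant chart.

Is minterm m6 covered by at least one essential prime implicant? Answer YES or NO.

NO

Round 0: 0000✓ 0001✓ 0010✓ 0100✓ 0101✓ 0110✓ 0111✓ 1000✓ 1010✓ 1111✓
Round 1: -000✓ -010✓ -111 0-00✓ 0-01✓ 0-10✓ 00-0✓ 000-✓ 01-0✓ 01-1✓ 010-✓ 011-✓ 10-0✓
Round 2: -0-0 0--0 0-0- 01--
PIs = {-0-0, -111, 0--0, 0-0-, 01--}
Coverage chart:
  m0: -0-0,0--0,0-0-
  m1: 0-0- ←essential
  m2: -0-0,0--0
  m4: 0--0,0-0-,01--
  m5: 0-0-,01--
  m6: 0--0,01--
  m7: -111,01--
  m8: -0-0 ←essential
  m10: -0-0 ←essential
  m15: -111 ←essential
Essential: -0-0, -111, 0-0-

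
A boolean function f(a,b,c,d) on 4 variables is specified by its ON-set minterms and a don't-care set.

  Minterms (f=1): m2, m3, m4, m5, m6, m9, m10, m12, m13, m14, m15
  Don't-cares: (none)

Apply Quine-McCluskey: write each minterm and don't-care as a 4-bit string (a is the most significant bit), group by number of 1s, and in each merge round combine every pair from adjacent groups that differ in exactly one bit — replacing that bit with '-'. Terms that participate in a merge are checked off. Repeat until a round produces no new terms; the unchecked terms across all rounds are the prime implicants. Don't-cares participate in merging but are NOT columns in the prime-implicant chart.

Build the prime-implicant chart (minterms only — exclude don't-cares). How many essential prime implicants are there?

5

Round 0: 0010✓ 0011✓ 0100✓ 0101✓ 0110✓ 1001✓ 1010✓ 1100✓ 1101✓ 1110✓ 1111✓
Round 1: -010✓ -100✓ -101✓ -110✓ 0-10✓ 001- 01-0✓ 010-✓ 1-01 1-10✓ 11-0✓ 11-1✓ 110-✓ 111-✓
Round 2: --10 -1-0 -10- 11--
PIs = {--10, -1-0, -10-, 001-, 1-01, 11--}
Coverage chart:
  m2: --10,001-
  m3: 001- ←essential
  m4: -1-0,-10-
  m5: -10- ←essential
  m6: --10,-1-0
  m9: 1-01 ←essential
  m10: --10 ←essential
  m12: -1-0,-10-,11--
  m13: -10-,1-01,11--
  m14: --10,-1-0,11--
  m15: 11-- ←essential
Essential: --10, -10-, 001-, 1-01, 11--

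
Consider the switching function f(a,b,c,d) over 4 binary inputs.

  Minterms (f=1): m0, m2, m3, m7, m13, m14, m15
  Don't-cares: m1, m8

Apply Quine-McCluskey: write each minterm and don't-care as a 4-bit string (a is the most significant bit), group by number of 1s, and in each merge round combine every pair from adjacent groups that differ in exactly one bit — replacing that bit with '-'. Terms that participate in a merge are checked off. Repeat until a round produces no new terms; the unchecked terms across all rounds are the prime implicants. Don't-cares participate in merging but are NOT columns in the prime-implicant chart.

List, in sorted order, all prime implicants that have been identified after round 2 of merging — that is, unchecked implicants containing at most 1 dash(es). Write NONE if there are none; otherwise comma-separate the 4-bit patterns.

-000, -111, 0-11, 11-1, 111-

size-2^0 implicants → 0000(✓)  0001(✓)  0010(✓)  0011(✓)  0111(✓)  1000(✓)  1101(✓)  1110(✓)  1111(✓)
size-2^1 implicants → -000  -111  0-11  00-0(✓)  00-1(✓)  000-(✓)  001-(✓)  11-1  111-
size-2^2 implicants → 00--
Unchecked terms (primes): -000, -111, 0-11, 00--, 11-1, 111-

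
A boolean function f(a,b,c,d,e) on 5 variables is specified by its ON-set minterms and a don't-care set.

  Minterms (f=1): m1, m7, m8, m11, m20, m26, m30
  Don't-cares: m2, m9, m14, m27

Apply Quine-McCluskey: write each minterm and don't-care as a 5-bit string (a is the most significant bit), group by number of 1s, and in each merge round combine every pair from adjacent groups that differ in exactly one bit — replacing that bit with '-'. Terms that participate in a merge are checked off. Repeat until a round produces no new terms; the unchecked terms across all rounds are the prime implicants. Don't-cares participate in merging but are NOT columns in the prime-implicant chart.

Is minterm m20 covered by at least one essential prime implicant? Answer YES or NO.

YES

Round 0: 00001✓ 00010 00111 01000✓ 01001✓ 01011✓ 01110✓ 10100 11010✓ 11011✓ 11110✓
Round 1: -1011 -1110 0-001 010-1 0100- 11-10 1101-
PIs = {-1011, -1110, 0-001, 00010, 00111, 010-1, 0100-, 10100, 11-10, 1101-}
Coverage chart:
  m1: 0-001 ←essential
  m7: 00111 ←essential
  m8: 0100- ←essential
  m11: -1011,010-1
  m20: 10100 ←essential
  m26: 11-10,1101-
  m30: -1110,11-10
Essential: 0-001, 00111, 0100-, 10100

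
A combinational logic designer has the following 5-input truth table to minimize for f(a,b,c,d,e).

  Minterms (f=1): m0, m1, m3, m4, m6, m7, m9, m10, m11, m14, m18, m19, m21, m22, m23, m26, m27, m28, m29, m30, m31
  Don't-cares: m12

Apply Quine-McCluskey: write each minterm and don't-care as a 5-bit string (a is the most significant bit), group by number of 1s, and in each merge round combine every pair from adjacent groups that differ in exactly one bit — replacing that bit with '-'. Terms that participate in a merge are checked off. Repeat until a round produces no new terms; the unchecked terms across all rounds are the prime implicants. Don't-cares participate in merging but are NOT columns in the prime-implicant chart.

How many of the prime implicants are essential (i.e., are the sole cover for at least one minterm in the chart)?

[col 0] 00000*, 00001*, 00011*, 00100*, 00110*, 00111*, 01001*, 01010*, 01011*, 01100*, 01110*, 10010*, 10011*, 10101*, 10110*, 10111*, 11010*, 11011*, 11100*, 11101*, 11110*, 11111*
[col 1] -0011*, -0110*, -0111*, -1010*, -1011*, -1100*, -1110*, 0-001*, 0-011*, 0-100*, 0-110*, 00-00, 00-11*, 000-1*, 0000-, 001-0*, 0011-*, 01-10*, 010-1*, 0101-*, 011-0*, 1-010*, 1-011*, 1-101*, 1-110*, 1-111*, 10-10*, 10-11*, 1001-*, 101-1*, 1011-*, 11-10*, 11-11*, 1101-*, 111-0*, 111-1*, 1110-*, 1111-*
[col 2] --011, --110, -0-11, -011-, -1-10, -101-, -11-0, 0-0-1, 0-1-0, 1--10*, 1--11*, 1-01-*, 1-1-1, 1-11-*, 10-1-*, 11-1-*, 111--
[col 3] 1--1-
Prime implicants: --011, --110, -0-11, -011-, -1-10, -101-, -11-0, 0-0-1, 0-1-0, 00-00, 0000-, 1--1-, 1-1-1, 111--
PI chart (minterm → PIs covering it):
  0 | 00-00,0000-
  1 | 0-0-1,0000-
  3 | --011,-0-11,0-0-1
  4 | 0-1-0,00-00
  6 | --110,-011-,0-1-0
  7 | -0-11,-011-
  9 | 0-0-1  (sole → essential)
  10 | -1-10,-101-
  11 | --011,-101-,0-0-1
  14 | --110,-1-10,-11-0,0-1-0
  18 | 1--1-  (sole → essential)
  19 | --011,-0-11,1--1-
  21 | 1-1-1  (sole → essential)
  22 | --110,-011-,1--1-
  23 | -0-11,-011-,1--1-,1-1-1
  26 | -1-10,-101-,1--1-
  27 | --011,-101-,1--1-
  28 | -11-0,111--
  29 | 1-1-1,111--
  30 | --110,-1-10,-11-0,1--1-,111--
  31 | 1--1-,1-1-1,111--
Essential prime implicants: 0-0-1, 1--1-, 1-1-1

3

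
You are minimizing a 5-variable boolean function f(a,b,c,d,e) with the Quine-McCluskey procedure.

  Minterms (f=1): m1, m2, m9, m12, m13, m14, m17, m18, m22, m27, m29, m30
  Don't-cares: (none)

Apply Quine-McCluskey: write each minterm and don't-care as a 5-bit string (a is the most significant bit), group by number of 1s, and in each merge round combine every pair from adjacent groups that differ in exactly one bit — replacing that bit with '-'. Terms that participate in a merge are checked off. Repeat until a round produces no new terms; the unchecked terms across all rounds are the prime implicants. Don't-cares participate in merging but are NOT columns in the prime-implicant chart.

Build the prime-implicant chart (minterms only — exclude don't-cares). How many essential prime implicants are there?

size-2^0 implicants → 00001(✓)  00010(✓)  01001(✓)  01100(✓)  01101(✓)  01110(✓)  10001(✓)  10010(✓)  10110(✓)  11011  11101(✓)  11110(✓)
size-2^1 implicants → -0001  -0010  -1101  -1110  0-001  01-01  011-0  0110-  1-110  10-10
Unchecked terms (primes): -0001, -0010, -1101, -1110, 0-001, 01-01, 011-0, 0110-, 1-110, 10-10, 11011
Minterm coverage:
  m1 ⊆ -0001,0-001
  m2 ⊆ -0010 [E]
  m9 ⊆ 0-001,01-01
  m12 ⊆ 011-0,0110-
  m13 ⊆ -1101,01-01,0110-
  m14 ⊆ -1110,011-0
  m17 ⊆ -0001 [E]
  m18 ⊆ -0010,10-10
  m22 ⊆ 1-110,10-10
  m27 ⊆ 11011 [E]
  m29 ⊆ -1101 [E]
  m30 ⊆ -1110,1-110
E = {-0001, -0010, -1101, 11011}

4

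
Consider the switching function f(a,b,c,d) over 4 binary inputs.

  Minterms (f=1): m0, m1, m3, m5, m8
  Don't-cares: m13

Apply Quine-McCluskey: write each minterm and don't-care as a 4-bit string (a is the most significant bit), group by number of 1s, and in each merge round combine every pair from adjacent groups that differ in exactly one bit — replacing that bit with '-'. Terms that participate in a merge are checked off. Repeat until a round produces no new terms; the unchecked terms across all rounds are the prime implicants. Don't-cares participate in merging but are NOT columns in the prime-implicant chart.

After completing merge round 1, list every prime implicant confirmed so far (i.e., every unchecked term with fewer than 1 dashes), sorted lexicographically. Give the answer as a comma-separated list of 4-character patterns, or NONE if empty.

NONE

size-2^0 implicants → 0000(✓)  0001(✓)  0011(✓)  0101(✓)  1000(✓)  1101(✓)
size-2^1 implicants → -000  -101  0-01  00-1  000-
Unchecked terms (primes): -000, -101, 0-01, 00-1, 000-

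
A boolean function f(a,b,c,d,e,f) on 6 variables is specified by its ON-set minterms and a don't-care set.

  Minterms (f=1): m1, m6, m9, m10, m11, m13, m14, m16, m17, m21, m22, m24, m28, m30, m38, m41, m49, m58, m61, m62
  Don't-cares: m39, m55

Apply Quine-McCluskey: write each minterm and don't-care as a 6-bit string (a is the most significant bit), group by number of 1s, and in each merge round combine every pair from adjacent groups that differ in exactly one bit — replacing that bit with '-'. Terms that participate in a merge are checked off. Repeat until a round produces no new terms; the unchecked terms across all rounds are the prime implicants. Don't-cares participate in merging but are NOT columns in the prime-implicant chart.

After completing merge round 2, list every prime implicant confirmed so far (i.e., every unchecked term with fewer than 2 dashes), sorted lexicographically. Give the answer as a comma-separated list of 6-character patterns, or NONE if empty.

Round 0: 000001✓ 000110✓ 001001✓ 001010✓ 001011✓ 001101✓ 001110✓ 010000✓ 010001✓ 010101✓ 010110✓ 011000✓ 011100✓ 011110✓ 100110✓ 100111✓ 101001✓ 110001✓ 110111✓ 111010✓ 111101 111110✓
Round 1: -00110 -01001 -10001 -11110 0-0001 0-0110✓ 0-1110✓ 00-001 00-110✓ 001-01 001-10 0010-1 00101- 01-000 01-110✓ 010-01 01000- 011-00 0111-0 1-0111 10011- 111-10
Round 2: 0--110
PIs = {-00110, -01001, -10001, -11110, 0--110, 0-0001, 00-001, 001-01, 001-10, 0010-1, 00101-, 01-000, 010-01, 01000-, 011-00, 0111-0, 1-0111, 10011-, 111-10, 111101}

-00110, -01001, -10001, -11110, 0-0001, 00-001, 001-01, 001-10, 0010-1, 00101-, 01-000, 010-01, 01000-, 011-00, 0111-0, 1-0111, 10011-, 111-10, 111101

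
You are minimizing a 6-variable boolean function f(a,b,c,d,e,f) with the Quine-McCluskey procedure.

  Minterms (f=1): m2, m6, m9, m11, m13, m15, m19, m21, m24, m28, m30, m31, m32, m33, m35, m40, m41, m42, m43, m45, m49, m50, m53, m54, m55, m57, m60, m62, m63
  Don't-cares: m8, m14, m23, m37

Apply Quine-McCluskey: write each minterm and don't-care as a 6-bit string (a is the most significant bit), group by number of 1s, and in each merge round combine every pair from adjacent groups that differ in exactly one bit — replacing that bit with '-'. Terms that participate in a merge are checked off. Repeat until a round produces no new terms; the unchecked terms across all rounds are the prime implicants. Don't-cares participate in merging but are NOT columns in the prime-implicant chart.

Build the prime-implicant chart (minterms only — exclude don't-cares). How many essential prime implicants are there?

9

size-2^0 implicants → 000010(✓)  000110(✓)  001000(✓)  001001(✓)  001011(✓)  001101(✓)  001110(✓)  001111(✓)  010011(✓)  010101(✓)  010111(✓)  011000(✓)  011100(✓)  011110(✓)  011111(✓)  100000(✓)  100001(✓)  100011(✓)  100101(✓)  101000(✓)  101001(✓)  101010(✓)  101011(✓)  101101(✓)  110001(✓)  110010(✓)  110101(✓)  110110(✓)  110111(✓)  111001(✓)  111100(✓)  111110(✓)  111111(✓)
size-2^1 implicants → -01000(✓)  -01001(✓)  -01011(✓)  -01101(✓)  -10101(✓)  -10111(✓)  -11100(✓)  -11110(✓)  -11111(✓)  0-1000  0-1110(✓)  0-1111(✓)  00-110  000-10  001-01(✓)  001-11(✓)  0010-1(✓)  00100-(✓)  0011-1(✓)  00111-(✓)  01-111(✓)  010-11  0101-1(✓)  011-00  0111-0(✓)  01111-(✓)  1-0001(✓)  1-0101(✓)  1-1001(✓)  10-000(✓)  10-001(✓)  10-011(✓)  10-101(✓)  100-01(✓)  1000-1(✓)  10000-(✓)  101-01(✓)  1010-0(✓)  1010-1(✓)  10100-(✓)  10101-(✓)  11-001(✓)  11-110(✓)  11-111(✓)  110-01(✓)  110-10  1101-1(✓)  11011-(✓)  1111-0(✓)  11111-(✓)
size-2^2 implicants → -01-01  -010-1  -0100-  -1-111  -101-1  -111-0  -1111-  0-111-  001--1  1--001  1-0-01  10--01  10-0-1  10-00-  1010--  11-11-
Unchecked terms (primes): -01-01, -010-1, -0100-, -1-111, -101-1, -111-0, -1111-, 0-1000, 0-111-, 00-110, 000-10, 001--1, 010-11, 011-00, 1--001, 1-0-01, 10--01, 10-0-1, 10-00-, 1010--, 11-11-, 110-10
Minterm coverage:
  m2 ⊆ 000-10 [E]
  m6 ⊆ 00-110,000-10
  m9 ⊆ -01-01,-010-1,-0100-,001--1
  m11 ⊆ -010-1,001--1
  m13 ⊆ -01-01,001--1
  m15 ⊆ 0-111-,001--1
  m19 ⊆ 010-11 [E]
  m21 ⊆ -101-1 [E]
  m24 ⊆ 0-1000,011-00
  m28 ⊆ -111-0,011-00
  m30 ⊆ -111-0,-1111-,0-111-
  m31 ⊆ -1-111,-1111-,0-111-
  m32 ⊆ 10-00- [E]
  m33 ⊆ 1--001,1-0-01,10--01,10-0-1,10-00-
  m35 ⊆ 10-0-1 [E]
  m40 ⊆ -0100-,10-00-,1010--
  m41 ⊆ -01-01,-010-1,-0100-,1--001,10--01,10-0-1,10-00-,1010--
  m42 ⊆ 1010-- [E]
  m43 ⊆ -010-1,10-0-1,1010--
  m45 ⊆ -01-01,10--01
  m49 ⊆ 1--001,1-0-01
  m50 ⊆ 110-10 [E]
  m53 ⊆ -101-1,1-0-01
  m54 ⊆ 11-11-,110-10
  m55 ⊆ -1-111,-101-1,11-11-
  m57 ⊆ 1--001 [E]
  m60 ⊆ -111-0 [E]
  m62 ⊆ -111-0,-1111-,11-11-
  m63 ⊆ -1-111,-1111-,11-11-
E = {-101-1, -111-0, 000-10, 010-11, 1--001, 10-0-1, 10-00-, 1010--, 110-10}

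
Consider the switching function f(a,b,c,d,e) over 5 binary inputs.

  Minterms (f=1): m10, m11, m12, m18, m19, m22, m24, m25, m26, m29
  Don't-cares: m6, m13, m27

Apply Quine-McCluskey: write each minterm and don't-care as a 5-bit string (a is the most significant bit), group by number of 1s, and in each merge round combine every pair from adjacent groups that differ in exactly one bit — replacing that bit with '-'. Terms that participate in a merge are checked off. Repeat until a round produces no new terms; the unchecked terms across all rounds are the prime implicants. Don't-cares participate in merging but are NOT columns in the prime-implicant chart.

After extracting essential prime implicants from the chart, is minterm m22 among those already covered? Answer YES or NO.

size-2^0 implicants → 00110(✓)  01010(✓)  01011(✓)  01100(✓)  01101(✓)  10010(✓)  10011(✓)  10110(✓)  11000(✓)  11001(✓)  11010(✓)  11011(✓)  11101(✓)
size-2^1 implicants → -0110  -1010(✓)  -1011(✓)  -1101  0101-(✓)  0110-  1-010(✓)  1-011(✓)  10-10  1001-(✓)  11-01  110-0(✓)  110-1(✓)  1100-(✓)  1101-(✓)
size-2^2 implicants → -101-  1-01-  110--
Unchecked terms (primes): -0110, -101-, -1101, 0110-, 1-01-, 10-10, 11-01, 110--
Minterm coverage:
  m10 ⊆ -101- [E]
  m11 ⊆ -101- [E]
  m12 ⊆ 0110- [E]
  m18 ⊆ 1-01-,10-10
  m19 ⊆ 1-01- [E]
  m22 ⊆ -0110,10-10
  m24 ⊆ 110-- [E]
  m25 ⊆ 11-01,110--
  m26 ⊆ -101-,1-01-,110--
  m29 ⊆ -1101,11-01
E = {-101-, 0110-, 1-01-, 110--}

NO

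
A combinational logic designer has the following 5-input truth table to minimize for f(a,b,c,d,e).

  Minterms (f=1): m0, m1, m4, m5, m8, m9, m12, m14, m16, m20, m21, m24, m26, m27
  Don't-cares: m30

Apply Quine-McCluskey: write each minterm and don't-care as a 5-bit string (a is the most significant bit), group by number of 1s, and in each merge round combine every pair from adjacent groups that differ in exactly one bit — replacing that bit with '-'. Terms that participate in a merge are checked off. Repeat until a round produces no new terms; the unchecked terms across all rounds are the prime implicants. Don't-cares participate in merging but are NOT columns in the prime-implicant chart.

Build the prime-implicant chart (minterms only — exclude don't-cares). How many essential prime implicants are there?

3

[col 0] 00000*, 00001*, 00100*, 00101*, 01000*, 01001*, 01100*, 01110*, 10000*, 10100*, 10101*, 11000*, 11010*, 11011*, 11110*
[col 1] -0000*, -0100*, -0101*, -1000*, -1110, 0-000*, 0-001*, 0-100*, 00-00*, 00-01*, 0000-*, 0010-*, 01-00*, 0100-*, 011-0, 1-000*, 10-00*, 1010-*, 11-10, 110-0, 1101-
[col 2] --000, -0-00, -010-, 0--00, 0-00-, 00-0-
Prime implicants: --000, -0-00, -010-, -1110, 0--00, 0-00-, 00-0-, 011-0, 11-10, 110-0, 1101-
PI chart (minterm → PIs covering it):
  0 | --000,-0-00,0--00,0-00-,00-0-
  1 | 0-00-,00-0-
  4 | -0-00,-010-,0--00,00-0-
  5 | -010-,00-0-
  8 | --000,0--00,0-00-
  9 | 0-00-  (sole → essential)
  12 | 0--00,011-0
  14 | -1110,011-0
  16 | --000,-0-00
  20 | -0-00,-010-
  21 | -010-  (sole → essential)
  24 | --000,110-0
  26 | 11-10,110-0,1101-
  27 | 1101-  (sole → essential)
Essential prime implicants: -010-, 0-00-, 1101-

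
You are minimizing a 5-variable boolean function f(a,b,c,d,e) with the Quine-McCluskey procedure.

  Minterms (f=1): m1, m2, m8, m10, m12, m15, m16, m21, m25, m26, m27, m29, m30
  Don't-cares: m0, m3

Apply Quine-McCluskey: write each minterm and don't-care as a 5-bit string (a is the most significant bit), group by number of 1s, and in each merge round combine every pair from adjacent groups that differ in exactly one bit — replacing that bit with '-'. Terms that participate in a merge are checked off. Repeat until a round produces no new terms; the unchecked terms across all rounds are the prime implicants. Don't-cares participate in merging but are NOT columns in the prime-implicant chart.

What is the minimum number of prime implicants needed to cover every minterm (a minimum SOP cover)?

8

size-2^0 implicants → 00000(✓)  00001(✓)  00010(✓)  00011(✓)  01000(✓)  01010(✓)  01100(✓)  01111  10000(✓)  10101(✓)  11001(✓)  11010(✓)  11011(✓)  11101(✓)  11110(✓)
size-2^1 implicants → -0000  -1010  0-000(✓)  0-010(✓)  000-0(✓)  000-1(✓)  0000-(✓)  0001-(✓)  01-00  010-0(✓)  1-101  11-01  11-10  110-1  1101-
size-2^2 implicants → 0-0-0  000--
Unchecked terms (primes): -0000, -1010, 0-0-0, 000--, 01-00, 01111, 1-101, 11-01, 11-10, 110-1, 1101-
Minterm coverage:
  m1 ⊆ 000-- [E]
  m2 ⊆ 0-0-0,000--
  m8 ⊆ 0-0-0,01-00
  m10 ⊆ -1010,0-0-0
  m12 ⊆ 01-00 [E]
  m15 ⊆ 01111 [E]
  m16 ⊆ -0000 [E]
  m21 ⊆ 1-101 [E]
  m25 ⊆ 11-01,110-1
  m26 ⊆ -1010,11-10,1101-
  m27 ⊆ 110-1,1101-
  m29 ⊆ 1-101,11-01
  m30 ⊆ 11-10 [E]
E = {-0000, 000--, 01-00, 01111, 1-101, 11-10}
Petrick residual → -1010, 110-1
Cover = b'c'd'e' + bc'de' + a'b'c' + a'bd'e' + a'bcde + acd'e + abde' + abc'e  |cover|=8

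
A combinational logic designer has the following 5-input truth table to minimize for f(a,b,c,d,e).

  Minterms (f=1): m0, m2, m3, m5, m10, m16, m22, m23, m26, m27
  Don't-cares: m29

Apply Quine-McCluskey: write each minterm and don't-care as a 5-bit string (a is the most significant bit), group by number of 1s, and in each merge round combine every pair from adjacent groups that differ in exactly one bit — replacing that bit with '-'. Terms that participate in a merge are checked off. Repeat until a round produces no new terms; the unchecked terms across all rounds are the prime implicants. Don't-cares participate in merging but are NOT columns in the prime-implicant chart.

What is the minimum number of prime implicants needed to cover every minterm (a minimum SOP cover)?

6

size-2^0 implicants → 00000(✓)  00010(✓)  00011(✓)  00101  01010(✓)  10000(✓)  10110(✓)  10111(✓)  11010(✓)  11011(✓)  11101
size-2^1 implicants → -0000  -1010  0-010  000-0  0001-  1011-  1101-
Unchecked terms (primes): -0000, -1010, 0-010, 000-0, 0001-, 00101, 1011-, 1101-, 11101
Minterm coverage:
  m0 ⊆ -0000,000-0
  m2 ⊆ 0-010,000-0,0001-
  m3 ⊆ 0001- [E]
  m5 ⊆ 00101 [E]
  m10 ⊆ -1010,0-010
  m16 ⊆ -0000 [E]
  m22 ⊆ 1011- [E]
  m23 ⊆ 1011- [E]
  m26 ⊆ -1010,1101-
  m27 ⊆ 1101- [E]
E = {-0000, 0001-, 00101, 1011-, 1101-}
Petrick residual → -1010
Cover = b'c'd'e' + bc'de' + a'b'c'd + a'b'cd'e + ab'cd + abc'd  |cover|=6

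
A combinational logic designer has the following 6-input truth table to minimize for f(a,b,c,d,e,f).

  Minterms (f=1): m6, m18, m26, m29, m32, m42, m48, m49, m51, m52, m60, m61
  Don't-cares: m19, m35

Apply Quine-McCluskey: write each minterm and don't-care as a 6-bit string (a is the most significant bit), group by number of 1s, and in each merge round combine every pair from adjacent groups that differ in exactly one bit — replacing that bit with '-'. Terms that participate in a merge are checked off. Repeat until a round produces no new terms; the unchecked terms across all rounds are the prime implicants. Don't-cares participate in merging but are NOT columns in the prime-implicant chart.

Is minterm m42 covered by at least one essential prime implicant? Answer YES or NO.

YES

size-2^0 implicants → 000110  010010(✓)  010011(✓)  011010(✓)  011101(✓)  100000(✓)  100011(✓)  101010  110000(✓)  110001(✓)  110011(✓)  110100(✓)  111100(✓)  111101(✓)
size-2^1 implicants → -10011  -11101  01-010  01001-  1-0000  1-0011  11-100  110-00  1100-1  11000-  11110-
Unchecked terms (primes): -10011, -11101, 000110, 01-010, 01001-, 1-0000, 1-0011, 101010, 11-100, 110-00, 1100-1, 11000-, 11110-
Minterm coverage:
  m6 ⊆ 000110 [E]
  m18 ⊆ 01-010,01001-
  m26 ⊆ 01-010 [E]
  m29 ⊆ -11101 [E]
  m32 ⊆ 1-0000 [E]
  m42 ⊆ 101010 [E]
  m48 ⊆ 1-0000,110-00,11000-
  m49 ⊆ 1100-1,11000-
  m51 ⊆ -10011,1-0011,1100-1
  m52 ⊆ 11-100,110-00
  m60 ⊆ 11-100,11110-
  m61 ⊆ -11101,11110-
E = {-11101, 000110, 01-010, 1-0000, 101010}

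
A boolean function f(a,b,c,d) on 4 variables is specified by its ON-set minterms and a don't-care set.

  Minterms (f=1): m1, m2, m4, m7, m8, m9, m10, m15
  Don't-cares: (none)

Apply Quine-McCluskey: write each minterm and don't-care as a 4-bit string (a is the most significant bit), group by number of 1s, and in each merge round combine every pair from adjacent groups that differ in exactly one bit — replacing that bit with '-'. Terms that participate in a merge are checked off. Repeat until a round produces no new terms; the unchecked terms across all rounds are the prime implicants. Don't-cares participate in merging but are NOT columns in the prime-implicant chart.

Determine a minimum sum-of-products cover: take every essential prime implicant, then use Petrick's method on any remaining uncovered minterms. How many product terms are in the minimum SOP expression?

5

size-2^0 implicants → 0001(✓)  0010(✓)  0100  0111(✓)  1000(✓)  1001(✓)  1010(✓)  1111(✓)
size-2^1 implicants → -001  -010  -111  10-0  100-
Unchecked terms (primes): -001, -010, -111, 0100, 10-0, 100-
Minterm coverage:
  m1 ⊆ -001 [E]
  m2 ⊆ -010 [E]
  m4 ⊆ 0100 [E]
  m7 ⊆ -111 [E]
  m8 ⊆ 10-0,100-
  m9 ⊆ -001,100-
  m10 ⊆ -010,10-0
  m15 ⊆ -111 [E]
E = {-001, -010, -111, 0100}
Petrick residual → 10-0
Cover = b'c'd + b'cd' + bcd + a'bc'd' + ab'd'  |cover|=5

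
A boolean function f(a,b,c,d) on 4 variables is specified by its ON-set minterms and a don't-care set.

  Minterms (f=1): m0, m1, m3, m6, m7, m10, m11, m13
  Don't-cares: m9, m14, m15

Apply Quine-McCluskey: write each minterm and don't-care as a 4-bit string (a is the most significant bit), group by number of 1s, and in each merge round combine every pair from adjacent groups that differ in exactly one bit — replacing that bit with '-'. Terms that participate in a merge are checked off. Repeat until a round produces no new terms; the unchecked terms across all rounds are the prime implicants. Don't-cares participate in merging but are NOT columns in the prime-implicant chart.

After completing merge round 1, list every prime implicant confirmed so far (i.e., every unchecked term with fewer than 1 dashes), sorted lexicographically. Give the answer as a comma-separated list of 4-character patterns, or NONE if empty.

Round 0: 0000✓ 0001✓ 0011✓ 0110✓ 0111✓ 1001✓ 1010✓ 1011✓ 1101✓ 1110✓ 1111✓
Round 1: -001✓ -011✓ -110✓ -111✓ 0-11✓ 00-1✓ 000- 011-✓ 1-01✓ 1-10✓ 1-11✓ 10-1✓ 101-✓ 11-1✓ 111-✓
Round 2: --11 -0-1 -11- 1--1 1-1-
PIs = {--11, -0-1, -11-, 000-, 1--1, 1-1-}

NONE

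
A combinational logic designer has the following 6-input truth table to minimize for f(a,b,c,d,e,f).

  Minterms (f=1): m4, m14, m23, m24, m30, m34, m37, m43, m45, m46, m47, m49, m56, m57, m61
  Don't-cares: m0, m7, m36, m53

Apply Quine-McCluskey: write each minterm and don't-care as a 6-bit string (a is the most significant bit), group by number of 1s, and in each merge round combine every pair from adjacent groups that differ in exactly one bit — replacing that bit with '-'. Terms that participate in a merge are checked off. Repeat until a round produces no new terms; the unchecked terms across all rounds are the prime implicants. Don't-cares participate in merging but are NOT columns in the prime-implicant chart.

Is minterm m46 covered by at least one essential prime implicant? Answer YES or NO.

NO

[col 0] 000000*, 000100*, 000111*, 001110*, 010111*, 011000*, 011110*, 100010, 100100*, 100101*, 101011*, 101101*, 101110*, 101111*, 110001*, 110101*, 111000*, 111001*, 111101*
[col 1] -00100, -01110, -11000, 0-0111, 0-1110, 000-00, 1-0101*, 1-1101*, 10-101*, 10010-, 101-11, 1011-1, 10111-, 11-001*, 11-101*, 110-01*, 111-01*, 11100-
[col 2] 1--101, 11--01
Prime implicants: -00100, -01110, -11000, 0-0111, 0-1110, 000-00, 1--101, 100010, 10010-, 101-11, 1011-1, 10111-, 11--01, 11100-
PI chart (minterm → PIs covering it):
  4 | -00100,000-00
  14 | -01110,0-1110
  23 | 0-0111  (sole → essential)
  24 | -11000  (sole → essential)
  30 | 0-1110  (sole → essential)
  34 | 100010  (sole → essential)
  37 | 1--101,10010-
  43 | 101-11  (sole → essential)
  45 | 1--101,1011-1
  46 | -01110,10111-
  47 | 101-11,1011-1,10111-
  49 | 11--01  (sole → essential)
  56 | -11000,11100-
  57 | 11--01,11100-
  61 | 1--101,11--01
Essential prime implicants: -11000, 0-0111, 0-1110, 100010, 101-11, 11--01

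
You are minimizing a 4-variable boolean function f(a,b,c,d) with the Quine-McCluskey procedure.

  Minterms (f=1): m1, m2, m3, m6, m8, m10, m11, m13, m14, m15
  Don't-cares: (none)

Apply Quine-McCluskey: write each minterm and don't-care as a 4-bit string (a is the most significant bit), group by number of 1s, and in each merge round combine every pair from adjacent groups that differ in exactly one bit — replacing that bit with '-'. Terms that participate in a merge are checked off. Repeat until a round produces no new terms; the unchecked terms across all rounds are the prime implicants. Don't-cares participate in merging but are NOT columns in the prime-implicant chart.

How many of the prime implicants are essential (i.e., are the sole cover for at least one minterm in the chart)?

4

size-2^0 implicants → 0001(✓)  0010(✓)  0011(✓)  0110(✓)  1000(✓)  1010(✓)  1011(✓)  1101(✓)  1110(✓)  1111(✓)
size-2^1 implicants → -010(✓)  -011(✓)  -110(✓)  0-10(✓)  00-1  001-(✓)  1-10(✓)  1-11(✓)  10-0  101-(✓)  11-1  111-(✓)
size-2^2 implicants → --10  -01-  1-1-
Unchecked terms (primes): --10, -01-, 00-1, 1-1-, 10-0, 11-1
Minterm coverage:
  m1 ⊆ 00-1 [E]
  m2 ⊆ --10,-01-
  m3 ⊆ -01-,00-1
  m6 ⊆ --10 [E]
  m8 ⊆ 10-0 [E]
  m10 ⊆ --10,-01-,1-1-,10-0
  m11 ⊆ -01-,1-1-
  m13 ⊆ 11-1 [E]
  m14 ⊆ --10,1-1-
  m15 ⊆ 1-1-,11-1
E = {--10, 00-1, 10-0, 11-1}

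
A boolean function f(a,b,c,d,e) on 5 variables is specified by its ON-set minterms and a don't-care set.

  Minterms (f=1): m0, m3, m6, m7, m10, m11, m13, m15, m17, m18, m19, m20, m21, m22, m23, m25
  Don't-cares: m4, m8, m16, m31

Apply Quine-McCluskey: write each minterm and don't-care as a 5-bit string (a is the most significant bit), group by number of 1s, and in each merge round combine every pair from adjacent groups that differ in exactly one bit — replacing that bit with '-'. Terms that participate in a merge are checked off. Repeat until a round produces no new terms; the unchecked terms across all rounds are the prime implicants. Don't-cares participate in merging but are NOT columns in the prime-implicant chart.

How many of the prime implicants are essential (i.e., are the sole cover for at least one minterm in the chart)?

size-2^0 implicants → 00000(✓)  00011(✓)  00100(✓)  00110(✓)  00111(✓)  01000(✓)  01010(✓)  01011(✓)  01101(✓)  01111(✓)  10000(✓)  10001(✓)  10010(✓)  10011(✓)  10100(✓)  10101(✓)  10110(✓)  10111(✓)  11001(✓)  11111(✓)
size-2^1 implicants → -0000(✓)  -0011(✓)  -0100(✓)  -0110(✓)  -0111(✓)  -1111(✓)  0-000  0-011(✓)  0-111(✓)  00-00(✓)  00-11(✓)  001-0(✓)  0011-(✓)  01-11(✓)  010-0  0101-  011-1  1-001  1-111(✓)  10-00(✓)  10-01(✓)  10-10(✓)  10-11(✓)  100-0(✓)  100-1(✓)  1000-(✓)  1001-(✓)  101-0(✓)  101-1(✓)  1010-(✓)  1011-(✓)
size-2^2 implicants → --111  -0-00  -0-11  -01-0  -011-  0--11  10--0(✓)  10--1(✓)  10-0-(✓)  10-1-(✓)  100--(✓)  101--(✓)
size-2^3 implicants → 10---
Unchecked terms (primes): --111, -0-00, -0-11, -01-0, -011-, 0--11, 0-000, 010-0, 0101-, 011-1, 1-001, 10---
Minterm coverage:
  m0 ⊆ -0-00,0-000
  m3 ⊆ -0-11,0--11
  m6 ⊆ -01-0,-011-
  m7 ⊆ --111,-0-11,-011-,0--11
  m10 ⊆ 010-0,0101-
  m11 ⊆ 0--11,0101-
  m13 ⊆ 011-1 [E]
  m15 ⊆ --111,0--11,011-1
  m17 ⊆ 1-001,10---
  m18 ⊆ 10--- [E]
  m19 ⊆ -0-11,10---
  m20 ⊆ -0-00,-01-0,10---
  m21 ⊆ 10--- [E]
  m22 ⊆ -01-0,-011-,10---
  m23 ⊆ --111,-0-11,-011-,10---
  m25 ⊆ 1-001 [E]
E = {011-1, 1-001, 10---}

3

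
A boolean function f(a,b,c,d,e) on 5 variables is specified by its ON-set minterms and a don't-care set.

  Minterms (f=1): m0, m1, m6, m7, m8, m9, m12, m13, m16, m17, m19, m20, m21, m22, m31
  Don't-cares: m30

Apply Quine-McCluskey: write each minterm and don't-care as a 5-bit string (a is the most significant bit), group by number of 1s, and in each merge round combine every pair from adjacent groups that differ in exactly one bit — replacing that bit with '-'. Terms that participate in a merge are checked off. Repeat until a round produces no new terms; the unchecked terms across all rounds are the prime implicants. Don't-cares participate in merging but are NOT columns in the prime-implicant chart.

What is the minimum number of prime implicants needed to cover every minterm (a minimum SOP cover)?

size-2^0 implicants → 00000(✓)  00001(✓)  00110(✓)  00111(✓)  01000(✓)  01001(✓)  01100(✓)  01101(✓)  10000(✓)  10001(✓)  10011(✓)  10100(✓)  10101(✓)  10110(✓)  11110(✓)  11111(✓)
size-2^1 implicants → -0000(✓)  -0001(✓)  -0110  0-000(✓)  0-001(✓)  0000-(✓)  0011-  01-00(✓)  01-01(✓)  0100-(✓)  0110-(✓)  1-110  10-00(✓)  10-01(✓)  100-1  1000-(✓)  101-0  1010-(✓)  1111-
size-2^2 implicants → -000-  0-00-  01-0-  10-0-
Unchecked terms (primes): -000-, -0110, 0-00-, 0011-, 01-0-, 1-110, 10-0-, 100-1, 101-0, 1111-
Minterm coverage:
  m0 ⊆ -000-,0-00-
  m1 ⊆ -000-,0-00-
  m6 ⊆ -0110,0011-
  m7 ⊆ 0011- [E]
  m8 ⊆ 0-00-,01-0-
  m9 ⊆ 0-00-,01-0-
  m12 ⊆ 01-0- [E]
  m13 ⊆ 01-0- [E]
  m16 ⊆ -000-,10-0-
  m17 ⊆ -000-,10-0-,100-1
  m19 ⊆ 100-1 [E]
  m20 ⊆ 10-0-,101-0
  m21 ⊆ 10-0- [E]
  m22 ⊆ -0110,1-110,101-0
  m31 ⊆ 1111- [E]
E = {0011-, 01-0-, 10-0-, 100-1, 1111-}
Petrick residual → -000-, -0110
Cover = b'c'd' + b'cde' + a'b'cd + a'bd' + ab'd' + ab'c'e + abcd  |cover|=7

7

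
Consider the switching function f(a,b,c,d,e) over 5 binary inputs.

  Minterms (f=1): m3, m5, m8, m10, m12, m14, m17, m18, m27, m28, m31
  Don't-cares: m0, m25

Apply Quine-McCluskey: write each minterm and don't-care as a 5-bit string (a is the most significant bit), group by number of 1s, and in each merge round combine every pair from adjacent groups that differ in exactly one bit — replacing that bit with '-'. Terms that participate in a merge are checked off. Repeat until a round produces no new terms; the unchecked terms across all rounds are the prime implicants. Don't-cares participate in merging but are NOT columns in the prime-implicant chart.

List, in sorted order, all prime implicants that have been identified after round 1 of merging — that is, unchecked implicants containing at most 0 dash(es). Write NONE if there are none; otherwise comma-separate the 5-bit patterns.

Round 0: 00000✓ 00011 00101 01000✓ 01010✓ 01100✓ 01110✓ 10001✓ 10010 11001✓ 11011✓ 11100✓ 11111✓
Round 1: -1100 0-000 01-00✓ 01-10✓ 010-0✓ 011-0✓ 1-001 11-11 110-1
Round 2: 01--0
PIs = {-1100, 0-000, 00011, 00101, 01--0, 1-001, 10010, 11-11, 110-1}

00011, 00101, 10010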